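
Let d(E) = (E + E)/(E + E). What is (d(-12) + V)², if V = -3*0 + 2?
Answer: 9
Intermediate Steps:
V = 2 (V = 0 + 2 = 2)
d(E) = 1 (d(E) = (2*E)/((2*E)) = (2*E)*(1/(2*E)) = 1)
(d(-12) + V)² = (1 + 2)² = 3² = 9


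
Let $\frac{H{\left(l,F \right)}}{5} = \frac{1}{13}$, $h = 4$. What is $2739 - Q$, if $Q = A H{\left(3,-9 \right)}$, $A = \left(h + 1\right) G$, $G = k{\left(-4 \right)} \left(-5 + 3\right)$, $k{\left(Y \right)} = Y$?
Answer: $\frac{35407}{13} \approx 2723.6$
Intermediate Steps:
$H{\left(l,F \right)} = \frac{5}{13}$
$G = 8$ ($G = - 4 \left(-5 + 3\right) = \left(-4\right) \left(-2\right) = 8$)
$A = 40$ ($A = \left(4 + 1\right) 8 = 5 \cdot 8 = 40$)
$Q = \frac{200}{13}$ ($Q = 40 \cdot \frac{5}{13} = \frac{200}{13} \approx 15.385$)
$2739 - Q = 2739 - \frac{200}{13} = \frac{35407}{13}$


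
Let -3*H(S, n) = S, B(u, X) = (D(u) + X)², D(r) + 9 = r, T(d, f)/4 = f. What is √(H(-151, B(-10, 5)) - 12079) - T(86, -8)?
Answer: 32 + I*√108258/3 ≈ 32.0 + 109.68*I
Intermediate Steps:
T(d, f) = 4*f
D(r) = -9 + r
B(u, X) = (-9 + X + u)² (B(u, X) = ((-9 + u) + X)² = (-9 + X + u)²)
H(S, n) = -S/3
√(H(-151, B(-10, 5)) - 12079) - T(86, -8) = √(-⅓*(-151) - 12079) - 4*(-8) = √(151/3 - 12079) - 1*(-32) = √(-36086/3) + 32 = I*√108258/3 + 32 = 32 + I*√108258/3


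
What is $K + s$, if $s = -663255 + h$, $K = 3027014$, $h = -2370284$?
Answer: $-6525$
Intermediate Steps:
$s = -3033539$ ($s = -663255 - 2370284 = -3033539$)
$K + s = 3027014 - 3033539 = -6525$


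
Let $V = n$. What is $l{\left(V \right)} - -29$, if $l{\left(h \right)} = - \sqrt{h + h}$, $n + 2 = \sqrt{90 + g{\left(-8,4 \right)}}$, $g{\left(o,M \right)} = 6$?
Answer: $29 - 2 \sqrt{-1 + 2 \sqrt{6}} \approx 25.051$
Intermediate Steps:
$n = -2 + 4 \sqrt{6}$ ($n = -2 + \sqrt{90 + 6} = -2 + \sqrt{96} = -2 + 4 \sqrt{6} \approx 7.798$)
$V = -2 + 4 \sqrt{6} \approx 7.798$
$l{\left(h \right)} = - \sqrt{2} \sqrt{h}$ ($l{\left(h \right)} = - \sqrt{2 h} = - \sqrt{2} \sqrt{h}$)
$l{\left(V \right)} - -29 = - \sqrt{2} \sqrt{-2 + 4 \sqrt{6}} - -29 = - \sqrt{2} \sqrt{-2 + 4 \sqrt{6}} + 29 = 29 - \sqrt{2} \sqrt{-2 + 4 \sqrt{6}}$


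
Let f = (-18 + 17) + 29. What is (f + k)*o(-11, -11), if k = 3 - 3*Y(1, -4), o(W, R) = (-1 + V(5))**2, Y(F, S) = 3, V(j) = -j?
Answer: 792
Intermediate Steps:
f = 28 (f = -1 + 29 = 28)
o(W, R) = 36 (o(W, R) = (-1 - 1*5)**2 = (-1 - 5)**2 = (-6)**2 = 36)
k = -6 (k = 3 - 3*3 = 3 - 9 = -6)
(f + k)*o(-11, -11) = (28 - 6)*36 = 22*36 = 792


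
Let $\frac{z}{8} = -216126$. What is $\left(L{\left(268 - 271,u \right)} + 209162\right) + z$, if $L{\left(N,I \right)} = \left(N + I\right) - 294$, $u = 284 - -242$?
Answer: $-1519617$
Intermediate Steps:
$u = 526$ ($u = 284 + 242 = 526$)
$z = -1729008$ ($z = 8 \left(-216126\right) = -1729008$)
$L{\left(N,I \right)} = -294 + I + N$ ($L{\left(N,I \right)} = \left(I + N\right) - 294 = -294 + I + N$)
$\left(L{\left(268 - 271,u \right)} + 209162\right) + z = \left(\left(-294 + 526 + \left(268 - 271\right)\right) + 209162\right) - 1729008 = \left(\left(-294 + 526 - 3\right) + 209162\right) - 1729008 = \left(229 + 209162\right) - 1729008 = 209391 - 1729008 = -1519617$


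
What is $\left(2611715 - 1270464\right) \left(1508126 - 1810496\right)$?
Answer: $-405554064870$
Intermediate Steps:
$\left(2611715 - 1270464\right) \left(1508126 - 1810496\right) = 1341251 \left(-302370\right) = -405554064870$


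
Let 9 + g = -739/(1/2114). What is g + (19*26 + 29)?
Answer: -1561732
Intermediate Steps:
g = -1562255 (g = -9 - 739/(1/2114) = -9 - 739/1/2114 = -9 - 739*2114 = -9 - 1562246 = -1562255)
g + (19*26 + 29) = -1562255 + (19*26 + 29) = -1562255 + (494 + 29) = -1562255 + 523 = -1561732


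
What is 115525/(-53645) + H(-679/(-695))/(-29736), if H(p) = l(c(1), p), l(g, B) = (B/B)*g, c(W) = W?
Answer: -687061009/319037544 ≈ -2.1535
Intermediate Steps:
l(g, B) = g (l(g, B) = 1*g = g)
H(p) = 1
115525/(-53645) + H(-679/(-695))/(-29736) = 115525/(-53645) + 1/(-29736) = 115525*(-1/53645) + 1*(-1/29736) = -23105/10729 - 1/29736 = -687061009/319037544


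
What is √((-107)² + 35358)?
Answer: √46807 ≈ 216.35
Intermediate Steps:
√((-107)² + 35358) = √(11449 + 35358) = √46807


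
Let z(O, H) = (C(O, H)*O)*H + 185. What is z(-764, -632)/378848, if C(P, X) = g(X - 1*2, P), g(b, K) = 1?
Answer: 483033/378848 ≈ 1.2750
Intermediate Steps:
C(P, X) = 1
z(O, H) = 185 + H*O (z(O, H) = (1*O)*H + 185 = O*H + 185 = H*O + 185 = 185 + H*O)
z(-764, -632)/378848 = (185 - 632*(-764))/378848 = (185 + 482848)*(1/378848) = 483033*(1/378848) = 483033/378848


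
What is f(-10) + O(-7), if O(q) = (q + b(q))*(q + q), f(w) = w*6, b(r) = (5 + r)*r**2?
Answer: 1410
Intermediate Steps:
b(r) = r**2*(5 + r)
f(w) = 6*w
O(q) = 2*q*(q + q**2*(5 + q)) (O(q) = (q + q**2*(5 + q))*(q + q) = (q + q**2*(5 + q))*(2*q) = 2*q*(q + q**2*(5 + q)))
f(-10) + O(-7) = 6*(-10) + 2*(-7)**2*(1 - 7*(5 - 7)) = -60 + 2*49*(1 - 7*(-2)) = -60 + 2*49*(1 + 14) = -60 + 2*49*15 = -60 + 1470 = 1410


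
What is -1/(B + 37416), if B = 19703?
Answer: -1/57119 ≈ -1.7507e-5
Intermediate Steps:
-1/(B + 37416) = -1/(19703 + 37416) = -1/57119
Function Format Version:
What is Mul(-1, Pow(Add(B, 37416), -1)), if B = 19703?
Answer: Rational(-1, 57119) ≈ -1.7507e-5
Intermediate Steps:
Mul(-1, Pow(Add(B, 37416), -1)) = Mul(-1, Pow(Add(19703, 37416), -1)) = Mul(-1, Pow(57119, -1)) = Mul(-1, Rational(1, 57119)) = Rational(-1, 57119)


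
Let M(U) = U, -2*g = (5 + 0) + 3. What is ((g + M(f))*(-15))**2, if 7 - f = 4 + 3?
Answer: 3600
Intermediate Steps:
f = 0 (f = 7 - (4 + 3) = 7 - 1*7 = 7 - 7 = 0)
g = -4 (g = -((5 + 0) + 3)/2 = -(5 + 3)/2 = -1/2*8 = -4)
((g + M(f))*(-15))**2 = ((-4 + 0)*(-15))**2 = (-4*(-15))**2 = 60**2 = 3600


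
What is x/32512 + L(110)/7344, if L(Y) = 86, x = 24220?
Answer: 2822933/3730752 ≈ 0.75667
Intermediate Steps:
x/32512 + L(110)/7344 = 24220/32512 + 86/7344 = 24220*(1/32512) + 86*(1/7344) = 6055/8128 + 43/3672 = 2822933/3730752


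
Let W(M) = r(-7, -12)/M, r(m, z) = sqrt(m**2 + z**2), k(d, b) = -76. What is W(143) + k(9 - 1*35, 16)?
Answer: -76 + sqrt(193)/143 ≈ -75.903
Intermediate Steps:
W(M) = sqrt(193)/M (W(M) = sqrt((-7)**2 + (-12)**2)/M = sqrt(49 + 144)/M = sqrt(193)/M)
W(143) + k(9 - 1*35, 16) = sqrt(193)/143 - 76 = -76 + sqrt(193)/143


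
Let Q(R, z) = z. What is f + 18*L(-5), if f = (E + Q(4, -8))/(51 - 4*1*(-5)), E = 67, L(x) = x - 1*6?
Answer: -13999/71 ≈ -197.17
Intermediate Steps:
L(x) = -6 + x (L(x) = x - 6 = -6 + x)
f = 59/71 (f = (67 - 8)/(51 - 4*1*(-5)) = 59/(51 - 4*(-5)) = 59/(51 + 20) = 59/71 ≈ 0.83099)
f + 18*L(-5) = 59/71 + 18*(-6 - 5) = 59/71 + 18*(-11) = 59/71 - 198 = -13999/71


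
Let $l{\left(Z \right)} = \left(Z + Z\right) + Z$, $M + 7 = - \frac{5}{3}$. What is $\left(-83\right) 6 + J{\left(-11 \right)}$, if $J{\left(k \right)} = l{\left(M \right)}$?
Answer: $-524$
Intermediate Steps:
$M = - \frac{26}{3}$ ($M = -7 - \frac{5}{3} = - \frac{26}{3} \approx -8.6667$)
$l{\left(Z \right)} = 3 Z$ ($l{\left(Z \right)} = 2 Z + Z = 3 Z$)
$J{\left(k \right)} = -26$ ($J{\left(k \right)} = 3 \left(- \frac{26}{3}\right) = -26$)
$\left(-83\right) 6 + J{\left(-11 \right)} = \left(-83\right) 6 - 26 = -498 - 26 = -524$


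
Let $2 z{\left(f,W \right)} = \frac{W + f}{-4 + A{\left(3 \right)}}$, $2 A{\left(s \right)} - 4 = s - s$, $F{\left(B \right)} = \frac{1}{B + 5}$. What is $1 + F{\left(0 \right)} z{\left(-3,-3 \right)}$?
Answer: $\frac{13}{10} \approx 1.3$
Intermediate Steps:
$F{\left(B \right)} = \frac{1}{5 + B}$
$A{\left(s \right)} = 2$ ($A{\left(s \right)} = 2 + \frac{s - s}{2} = 2 + \frac{1}{2} \cdot 0 = 2 + 0 = 2$)
$z{\left(f,W \right)} = - \frac{W}{4} - \frac{f}{4}$ ($z{\left(f,W \right)} = \frac{\left(W + f\right) \frac{1}{-4 + 2}}{2} = \frac{\left(W + f\right) \frac{1}{-2}}{2} = \frac{\left(W + f\right) \left(- \frac{1}{2}\right)}{2} = \frac{- \frac{W}{2} - \frac{f}{2}}{2} = - \frac{W}{4} - \frac{f}{4}$)
$1 + F{\left(0 \right)} z{\left(-3,-3 \right)} = 1 + \frac{\left(- \frac{1}{4}\right) \left(-3\right) - - \frac{3}{4}}{5 + 0} = 1 + \frac{\frac{3}{4} + \frac{3}{4}}{5} = 1 + \frac{1}{5} \cdot \frac{3}{2} = 1 + \frac{3}{10} = \frac{13}{10}$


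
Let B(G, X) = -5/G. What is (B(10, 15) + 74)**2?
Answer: 21609/4 ≈ 5402.3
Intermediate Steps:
(B(10, 15) + 74)**2 = (-5/10 + 74)**2 = (-5*1/10 + 74)**2 = (-1/2 + 74)**2 = (147/2)**2 = 21609/4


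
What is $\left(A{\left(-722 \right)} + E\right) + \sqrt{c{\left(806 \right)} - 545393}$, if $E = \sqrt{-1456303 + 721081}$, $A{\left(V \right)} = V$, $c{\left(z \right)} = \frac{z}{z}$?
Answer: $-722 + i \sqrt{735222} + 4 i \sqrt{34087} \approx -722.0 + 1596.0 i$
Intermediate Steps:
$c{\left(z \right)} = 1$
$E = i \sqrt{735222}$ ($E = \sqrt{-735222} = i \sqrt{735222} \approx 857.45 i$)
$\left(A{\left(-722 \right)} + E\right) + \sqrt{c{\left(806 \right)} - 545393} = \left(-722 + i \sqrt{735222}\right) + \sqrt{1 - 545393} = \left(-722 + i \sqrt{735222}\right) + \sqrt{-545392} = \left(-722 + i \sqrt{735222}\right) + 4 i \sqrt{34087} = -722 + i \sqrt{735222} + 4 i \sqrt{34087}$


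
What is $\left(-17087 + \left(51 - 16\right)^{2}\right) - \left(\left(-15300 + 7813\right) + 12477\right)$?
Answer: $-20852$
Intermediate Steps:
$\left(-17087 + \left(51 - 16\right)^{2}\right) - \left(\left(-15300 + 7813\right) + 12477\right) = \left(-17087 + 35^{2}\right) - \left(-7487 + 12477\right) = \left(-17087 + 1225\right) - 4990 = -15862 - 4990 = -20852$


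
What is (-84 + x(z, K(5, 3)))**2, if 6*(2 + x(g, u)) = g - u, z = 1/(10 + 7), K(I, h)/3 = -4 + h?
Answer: 19009600/2601 ≈ 7308.6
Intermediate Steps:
K(I, h) = -12 + 3*h (K(I, h) = 3*(-4 + h) = -12 + 3*h)
z = 1/17 ≈ 0.058824
x(g, u) = -2 - u/6 + g/6 (x(g, u) = -2 + (g - u)/6 = -2 + (-u/6 + g/6) = -2 - u/6 + g/6)
(-84 + x(z, K(5, 3)))**2 = (-84 + (-2 - (-12 + 3*3)/6 + (1/6)*(1/17)))**2 = (-84 + (-2 - (-12 + 9)/6 + 1/102))**2 = (-84 + (-2 - 1/6*(-3) + 1/102))**2 = (-84 + (-2 + 1/2 + 1/102))**2 = (-84 - 76/51)**2 = (-4360/51)**2 = 19009600/2601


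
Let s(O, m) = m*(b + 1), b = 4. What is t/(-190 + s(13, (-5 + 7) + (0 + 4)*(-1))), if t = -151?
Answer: 151/200 ≈ 0.75500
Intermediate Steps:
s(O, m) = 5*m (s(O, m) = m*(4 + 1) = m*5 = 5*m)
t/(-190 + s(13, (-5 + 7) + (0 + 4)*(-1))) = -151/(-190 + 5*((-5 + 7) + (0 + 4)*(-1))) = -151/(-190 + 5*(2 + 4*(-1))) = -151/(-190 + 5*(2 - 4)) = -151/(-190 + 5*(-2)) = -151/(-190 - 10) = -151/(-200) = -151*(-1/200) = 151/200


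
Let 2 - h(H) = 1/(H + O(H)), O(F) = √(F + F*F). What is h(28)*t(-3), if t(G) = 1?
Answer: 3 - √203/14 ≈ 1.9823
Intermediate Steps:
O(F) = √(F + F²)
h(H) = 2 - 1/(H + √(H*(1 + H)))
h(28)*t(-3) = ((-1 + 2*28 + 2*√(28*(1 + 28)))/(28 + √(28*(1 + 28))))*1 = ((-1 + 56 + 2*√(28*29))/(28 + √(28*29)))*1 = ((-1 + 56 + 2*√812)/(28 + √812))*1 = ((-1 + 56 + 2*(2*√203))/(28 + 2*√203))*1 = ((-1 + 56 + 4*√203)/(28 + 2*√203))*1 = ((55 + 4*√203)/(28 + 2*√203))*1 = (55 + 4*√203)/(28 + 2*√203)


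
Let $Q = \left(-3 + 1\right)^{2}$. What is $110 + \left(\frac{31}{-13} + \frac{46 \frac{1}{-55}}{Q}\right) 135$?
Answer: $- \frac{68683}{286} \approx -240.15$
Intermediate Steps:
$Q = 4$ ($Q = \left(-2\right)^{2} = 4$)
$110 + \left(\frac{31}{-13} + \frac{46 \frac{1}{-55}}{Q}\right) 135 = 110 + \left(\frac{31}{-13} + \frac{46 \frac{1}{-55}}{4}\right) 135 = 110 + \left(31 \left(- \frac{1}{13}\right) + 46 \left(- \frac{1}{55}\right) \frac{1}{4}\right) 135 = 110 + \left(- \frac{31}{13} - \frac{23}{110}\right) 135 = 110 - \frac{100143}{286} = - \frac{68683}{286}$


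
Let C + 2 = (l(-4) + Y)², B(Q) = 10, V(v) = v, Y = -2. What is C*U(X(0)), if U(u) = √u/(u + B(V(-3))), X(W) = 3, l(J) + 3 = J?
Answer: 79*√3/13 ≈ 10.526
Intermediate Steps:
l(J) = -3 + J
C = 79 (C = -2 + ((-3 - 4) - 2)² = -2 + (-7 - 2)² = -2 + (-9)² = -2 + 81 = 79)
U(u) = √u/(10 + u) (U(u) = √u/(u + 10) = √u/(10 + u))
C*U(X(0)) = 79*(√3/(10 + 3)) = 79*(√3/13) = 79*√3/13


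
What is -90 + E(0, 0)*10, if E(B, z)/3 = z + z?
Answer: -90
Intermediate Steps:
E(B, z) = 6*z (E(B, z) = 3*(z + z) = 3*(2*z) = 6*z)
-90 + E(0, 0)*10 = -90 + (6*0)*10 = -90 + 0*10 = -90 + 0 = -90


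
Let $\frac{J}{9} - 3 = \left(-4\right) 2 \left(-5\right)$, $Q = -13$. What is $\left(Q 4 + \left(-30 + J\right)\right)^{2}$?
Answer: $93025$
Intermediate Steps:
$J = 387$ ($J = 27 + 9 \left(-4\right) 2 \left(-5\right) = 27 + 9 \left(\left(-8\right) \left(-5\right)\right) = 27 + 9 \cdot 40 = 27 + 360 = 387$)
$\left(Q 4 + \left(-30 + J\right)\right)^{2} = \left(\left(-13\right) 4 + \left(-30 + 387\right)\right)^{2} = \left(-52 + 357\right)^{2} = 305^{2} = 93025$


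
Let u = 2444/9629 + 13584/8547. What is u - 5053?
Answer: -138568492045/27433021 ≈ -5051.2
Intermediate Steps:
u = 50563068/27433021 (u = 2444*(1/9629) + 13584*(1/8547) = 2444/9629 + 4528/2849 = 50563068/27433021 ≈ 1.8431)
u - 5053 = 50563068/27433021 - 5053 = -138568492045/27433021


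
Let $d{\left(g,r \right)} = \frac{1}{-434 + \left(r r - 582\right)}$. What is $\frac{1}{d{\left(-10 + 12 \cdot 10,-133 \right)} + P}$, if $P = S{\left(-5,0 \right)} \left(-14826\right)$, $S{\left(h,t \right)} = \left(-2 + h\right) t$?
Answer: $16673$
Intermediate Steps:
$S{\left(h,t \right)} = t \left(-2 + h\right)$
$P = 0$ ($P = 0 \left(-2 - 5\right) \left(-14826\right) = 0 \left(-7\right) \left(-14826\right) = 0 \left(-14826\right) = 0$)
$d{\left(g,r \right)} = \frac{1}{-1016 + r^{2}}$ ($d{\left(g,r \right)} = \frac{1}{-434 + \left(r^{2} - 582\right)} = \frac{1}{-434 + \left(-582 + r^{2}\right)} = \frac{1}{-1016 + r^{2}}$)
$\frac{1}{d{\left(-10 + 12 \cdot 10,-133 \right)} + P} = \frac{1}{\frac{1}{-1016 + \left(-133\right)^{2}} + 0} = \frac{1}{\frac{1}{-1016 + 17689} + 0} = \frac{1}{\frac{1}{16673} + 0} = \frac{1}{\frac{1}{16673}} = 16673$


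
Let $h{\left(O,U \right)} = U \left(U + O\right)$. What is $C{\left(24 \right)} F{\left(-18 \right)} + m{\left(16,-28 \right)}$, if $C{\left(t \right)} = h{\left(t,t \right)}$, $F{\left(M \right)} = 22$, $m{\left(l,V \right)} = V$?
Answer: $25316$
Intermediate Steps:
$h{\left(O,U \right)} = U \left(O + U\right)$
$C{\left(t \right)} = 2 t^{2}$ ($C{\left(t \right)} = t \left(t + t\right) = t 2 t = 2 t^{2}$)
$C{\left(24 \right)} F{\left(-18 \right)} + m{\left(16,-28 \right)} = 2 \cdot 24^{2} \cdot 22 - 28 = 2 \cdot 576 \cdot 22 - 28 = 1152 \cdot 22 - 28 = 25344 - 28 = 25316$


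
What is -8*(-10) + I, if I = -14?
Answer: 66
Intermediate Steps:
-8*(-10) + I = -8*(-10) - 14 = 80 - 14 = 66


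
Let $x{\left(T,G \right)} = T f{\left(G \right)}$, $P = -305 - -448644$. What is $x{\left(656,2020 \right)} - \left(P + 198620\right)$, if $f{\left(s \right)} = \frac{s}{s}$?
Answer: $-646303$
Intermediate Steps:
$f{\left(s \right)} = 1$
$P = 448339$ ($P = -305 + 448644 = 448339$)
$x{\left(T,G \right)} = T$ ($x{\left(T,G \right)} = T 1 = T$)
$x{\left(656,2020 \right)} - \left(P + 198620\right) = 656 - \left(448339 + 198620\right) = 656 - 646959 = -646303$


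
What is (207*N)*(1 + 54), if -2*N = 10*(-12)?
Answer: 683100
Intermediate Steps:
N = 60 (N = -5*(-12) = -½*(-120) = 60)
(207*N)*(1 + 54) = (207*60)*(1 + 54) = 12420*55 = 683100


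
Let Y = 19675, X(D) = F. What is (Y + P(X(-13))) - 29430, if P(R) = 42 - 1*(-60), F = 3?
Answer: -9653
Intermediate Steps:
X(D) = 3
P(R) = 102 (P(R) = 42 + 60 = 102)
(Y + P(X(-13))) - 29430 = (19675 + 102) - 29430 = 19777 - 29430 = -9653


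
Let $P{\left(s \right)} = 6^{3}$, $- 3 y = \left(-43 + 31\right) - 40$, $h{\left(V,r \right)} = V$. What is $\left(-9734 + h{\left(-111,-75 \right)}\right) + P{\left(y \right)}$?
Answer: $-9629$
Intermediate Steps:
$y = \frac{52}{3}$ ($y = - \frac{\left(-43 + 31\right) - 40}{3} = - \frac{-12 - 40}{3} = \left(- \frac{1}{3}\right) \left(-52\right) = \frac{52}{3} \approx 17.333$)
$P{\left(s \right)} = 216$
$\left(-9734 + h{\left(-111,-75 \right)}\right) + P{\left(y \right)} = \left(-9734 - 111\right) + 216 = -9845 + 216 = -9629$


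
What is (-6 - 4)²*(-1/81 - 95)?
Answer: -769600/81 ≈ -9501.2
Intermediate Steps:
(-6 - 4)²*(-1/81 - 95) = (-10)²*(-1*1/81 - 95) = 100*(-1/81 - 95) = 100*(-7696/81) = -769600/81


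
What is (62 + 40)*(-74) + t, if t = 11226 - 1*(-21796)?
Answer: 25474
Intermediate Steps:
t = 33022 (t = 11226 + 21796 = 33022)
(62 + 40)*(-74) + t = (62 + 40)*(-74) + 33022 = 102*(-74) + 33022 = -7548 + 33022 = 25474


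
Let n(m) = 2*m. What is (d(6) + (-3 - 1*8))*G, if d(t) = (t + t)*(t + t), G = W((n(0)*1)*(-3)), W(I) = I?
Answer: 0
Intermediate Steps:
G = 0 (G = ((2*0)*1)*(-3) = (0*1)*(-3) = 0*(-3) = 0)
d(t) = 4*t**2 (d(t) = (2*t)*(2*t) = 4*t**2)
(d(6) + (-3 - 1*8))*G = (4*6**2 + (-3 - 1*8))*0 = (4*36 + (-3 - 8))*0 = (144 - 11)*0 = 133*0 = 0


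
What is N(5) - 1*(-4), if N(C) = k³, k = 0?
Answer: 4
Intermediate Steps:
N(C) = 0 (N(C) = 0³ = 0)
N(5) - 1*(-4) = 0 - 1*(-4) = 0 + 4 = 4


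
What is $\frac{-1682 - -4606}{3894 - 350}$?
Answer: $\frac{731}{886} \approx 0.82506$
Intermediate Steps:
$\frac{-1682 - -4606}{3894 - 350} = \frac{-1682 + 4606}{3544} = 2924 \cdot \frac{1}{3544} = \frac{731}{886}$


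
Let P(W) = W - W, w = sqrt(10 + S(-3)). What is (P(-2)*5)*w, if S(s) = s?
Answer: 0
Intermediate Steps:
w = sqrt(7) (w = sqrt(10 - 3) = sqrt(7) ≈ 2.6458)
P(W) = 0
(P(-2)*5)*w = (0*5)*sqrt(7) = 0*sqrt(7) = 0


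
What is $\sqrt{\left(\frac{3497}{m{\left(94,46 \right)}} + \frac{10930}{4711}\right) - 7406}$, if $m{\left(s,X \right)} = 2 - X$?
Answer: $\frac{i \sqrt{80381561215571}}{103642} \approx 86.505 i$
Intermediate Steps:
$\sqrt{\left(\frac{3497}{m{\left(94,46 \right)}} + \frac{10930}{4711}\right) - 7406} = \sqrt{\left(\frac{3497}{2 - 46} + \frac{10930}{4711}\right) - 7406} = \sqrt{\left(\frac{3497}{2 - 46} + 10930 \cdot \frac{1}{4711}\right) - 7406} = \sqrt{\left(\frac{3497}{-44} + \frac{10930}{4711}\right) - 7406} = \sqrt{\left(3497 \left(- \frac{1}{44}\right) + \frac{10930}{4711}\right) - 7406} = \sqrt{\left(- \frac{3497}{44} + \frac{10930}{4711}\right) - 7406} = \sqrt{- \frac{15993447}{207284} - 7406} = \sqrt{- \frac{1551138751}{207284}} = \frac{i \sqrt{80381561215571}}{103642}$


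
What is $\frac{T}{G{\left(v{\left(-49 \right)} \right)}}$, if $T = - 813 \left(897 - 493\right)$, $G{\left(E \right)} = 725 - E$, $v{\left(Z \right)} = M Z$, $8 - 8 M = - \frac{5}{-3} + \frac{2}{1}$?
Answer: $- \frac{7882848}{18037} \approx -437.04$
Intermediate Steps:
$M = \frac{13}{24}$ ($M = 1 - \frac{- \frac{5}{-3} + \frac{2}{1}}{8} = 1 - \frac{\left(-5\right) \left(- \frac{1}{3}\right) + 2 \cdot 1}{8} = 1 - \frac{\frac{5}{3} + 2}{8} = 1 - \frac{11}{24} = \frac{13}{24} \approx 0.54167$)
$v{\left(Z \right)} = \frac{13 Z}{24}$
$T = -328452$ ($T = \left(-813\right) 404 = -328452$)
$\frac{T}{G{\left(v{\left(-49 \right)} \right)}} = - \frac{328452}{725 - \frac{13}{24} \left(-49\right)} = - \frac{328452}{725 - - \frac{637}{24}} = - \frac{328452}{725 + \frac{637}{24}} = - \frac{328452}{\frac{18037}{24}} = \left(-328452\right) \frac{24}{18037} = - \frac{7882848}{18037}$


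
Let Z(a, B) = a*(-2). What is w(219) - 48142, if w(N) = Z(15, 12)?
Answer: -48172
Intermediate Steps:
Z(a, B) = -2*a
w(N) = -30 (w(N) = -2*15 = -30)
w(219) - 48142 = -30 - 48142 = -48172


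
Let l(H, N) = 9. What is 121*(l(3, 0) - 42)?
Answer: -3993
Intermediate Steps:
121*(l(3, 0) - 42) = 121*(9 - 42) = 121*(-33) = -3993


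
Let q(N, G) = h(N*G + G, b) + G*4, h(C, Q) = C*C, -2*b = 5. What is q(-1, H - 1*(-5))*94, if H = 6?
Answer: 4136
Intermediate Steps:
b = -5/2 (b = -1/2*5 = -5/2 ≈ -2.5000)
h(C, Q) = C**2
q(N, G) = (G + G*N)**2 + 4*G (q(N, G) = (N*G + G)**2 + G*4 = (G*N + G)**2 + 4*G = (G + G*N)**2 + 4*G)
q(-1, H - 1*(-5))*94 = ((6 - 1*(-5))*(4 + (6 - 1*(-5))*(1 - 1)**2))*94 = ((6 + 5)*(4 + (6 + 5)*0**2))*94 = (11*(4 + 11*0))*94 = (11*(4 + 0))*94 = (11*4)*94 = 44*94 = 4136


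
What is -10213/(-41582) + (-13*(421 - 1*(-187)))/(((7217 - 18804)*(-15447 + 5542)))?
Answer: 1171809532927/4772334329770 ≈ 0.24554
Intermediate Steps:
-10213/(-41582) + (-13*(421 - 1*(-187)))/(((7217 - 18804)*(-15447 + 5542))) = -10213*(-1/41582) + (-13*(421 + 187))/((-11587*(-9905))) = 10213/41582 - 13*608/114769235 = 10213/41582 - 7904*1/114769235 = 10213/41582 - 7904/114769235 = 1171809532927/4772334329770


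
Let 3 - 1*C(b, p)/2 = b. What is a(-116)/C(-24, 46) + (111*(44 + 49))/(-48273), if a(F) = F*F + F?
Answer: 107234063/434457 ≈ 246.82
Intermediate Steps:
C(b, p) = 6 - 2*b
a(F) = F + F**2 (a(F) = F**2 + F = F + F**2)
a(-116)/C(-24, 46) + (111*(44 + 49))/(-48273) = (-116*(1 - 116))/(6 - 2*(-24)) + (111*(44 + 49))/(-48273) = (-116*(-115))/(6 + 48) + (111*93)*(-1/48273) = 13340/54 + 10323*(-1/48273) = 13340*(1/54) - 3441/16091 = 6670/27 - 3441/16091 = 107234063/434457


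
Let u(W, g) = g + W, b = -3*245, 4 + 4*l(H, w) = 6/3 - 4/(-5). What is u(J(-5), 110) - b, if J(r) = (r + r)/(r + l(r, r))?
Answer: 44885/53 ≈ 846.89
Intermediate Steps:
l(H, w) = -3/10 (l(H, w) = -1 + (6/3 - 4/(-5))/4 = -1 + (6*(1/3) - 4*(-1/5))/4 = -1 + (2 + 4/5)/4 = -1 + (1/4)*(14/5) = -1 + 7/10 = -3/10)
J(r) = 2*r/(-3/10 + r) (J(r) = (r + r)/(r - 3/10) = (2*r)/(-3/10 + r) = 2*r/(-3/10 + r))
b = -735
u(W, g) = W + g
u(J(-5), 110) - b = (20*(-5)/(-3 + 10*(-5)) + 110) - 1*(-735) = (20*(-5)/(-3 - 50) + 110) + 735 = (20*(-5)/(-53) + 110) + 735 = (20*(-5)*(-1/53) + 110) + 735 = (100/53 + 110) + 735 = 5930/53 + 735 = 44885/53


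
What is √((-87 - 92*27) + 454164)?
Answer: 3*√50177 ≈ 672.01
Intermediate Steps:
√((-87 - 92*27) + 454164) = √((-87 - 2484) + 454164) = √(-2571 + 454164) = √451593 = 3*√50177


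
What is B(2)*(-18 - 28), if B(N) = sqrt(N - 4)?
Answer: -46*I*sqrt(2) ≈ -65.054*I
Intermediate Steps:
B(N) = sqrt(-4 + N)
B(2)*(-18 - 28) = sqrt(-4 + 2)*(-18 - 28) = sqrt(-2)*(-46) = (I*sqrt(2))*(-46) = -46*I*sqrt(2)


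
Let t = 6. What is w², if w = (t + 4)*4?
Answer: 1600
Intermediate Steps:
w = 40 (w = (6 + 4)*4 = 10*4 = 40)
w² = 40² = 1600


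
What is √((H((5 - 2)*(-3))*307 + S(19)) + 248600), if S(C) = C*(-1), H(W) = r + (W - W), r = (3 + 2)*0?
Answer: √248581 ≈ 498.58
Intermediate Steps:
r = 0 (r = 5*0 = 0)
H(W) = 0 (H(W) = 0 + (W - W) = 0 + 0 = 0)
S(C) = -C
√((H((5 - 2)*(-3))*307 + S(19)) + 248600) = √((0*307 - 1*19) + 248600) = √((0 - 19) + 248600) = √(-19 + 248600) = √248581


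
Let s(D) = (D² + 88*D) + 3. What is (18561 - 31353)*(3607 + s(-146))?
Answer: -154501776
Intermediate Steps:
s(D) = 3 + D² + 88*D
(18561 - 31353)*(3607 + s(-146)) = (18561 - 31353)*(3607 + (3 + (-146)² + 88*(-146))) = -12792*(3607 + (3 + 21316 - 12848)) = -12792*(3607 + 8471) = -12792*12078 = -154501776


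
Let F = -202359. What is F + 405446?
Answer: 203087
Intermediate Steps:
F + 405446 = -202359 + 405446 = 203087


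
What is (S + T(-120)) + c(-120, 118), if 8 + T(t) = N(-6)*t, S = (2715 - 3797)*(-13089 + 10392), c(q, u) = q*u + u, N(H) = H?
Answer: 2904824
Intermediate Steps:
c(q, u) = u + q*u
S = 2918154 (S = -1082*(-2697) = 2918154)
T(t) = -8 - 6*t
(S + T(-120)) + c(-120, 118) = (2918154 + (-8 - 6*(-120))) + 118*(1 - 120) = (2918154 + (-8 + 720)) + 118*(-119) = (2918154 + 712) - 14042 = 2918866 - 14042 = 2904824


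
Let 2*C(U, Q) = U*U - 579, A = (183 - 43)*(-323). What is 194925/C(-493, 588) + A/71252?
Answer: 420327470/431911811 ≈ 0.97318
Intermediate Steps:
A = -45220 (A = 140*(-323) = -45220)
C(U, Q) = -579/2 + U²/2 (C(U, Q) = (U*U - 579)/2 = (U² - 579)/2 = (-579 + U²)/2 = -579/2 + U²/2)
194925/C(-493, 588) + A/71252 = 194925/(-579/2 + (½)*(-493)²) - 45220/71252 = 194925/(-579/2 + (½)*243049) - 45220*1/71252 = 194925/(-579/2 + 243049/2) - 11305/17813 = 194925/121235 - 11305/17813 = 194925*(1/121235) - 11305/17813 = 38985/24247 - 11305/17813 = 420327470/431911811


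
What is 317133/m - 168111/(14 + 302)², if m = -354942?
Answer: -5074293745/1969060464 ≈ -2.5770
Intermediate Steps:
317133/m - 168111/(14 + 302)² = 317133/(-354942) - 168111/(14 + 302)² = 317133*(-1/354942) - 168111/(316²) = -35237/39438 - 168111/99856 = -5074293745/1969060464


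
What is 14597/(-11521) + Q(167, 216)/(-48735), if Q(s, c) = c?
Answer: -26439753/20795405 ≈ -1.2714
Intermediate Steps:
14597/(-11521) + Q(167, 216)/(-48735) = 14597/(-11521) + 216/(-48735) = 14597*(-1/11521) + 216*(-1/48735) = -14597/11521 - 8/1805 = -26439753/20795405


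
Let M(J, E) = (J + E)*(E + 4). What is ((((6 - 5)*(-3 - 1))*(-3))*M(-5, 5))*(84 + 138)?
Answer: 0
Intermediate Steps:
M(J, E) = (4 + E)*(E + J) (M(J, E) = (E + J)*(4 + E) = (4 + E)*(E + J))
((((6 - 5)*(-3 - 1))*(-3))*M(-5, 5))*(84 + 138) = ((((6 - 5)*(-3 - 1))*(-3))*(5² + 4*5 + 4*(-5) + 5*(-5)))*(84 + 138) = (((1*(-4))*(-3))*(25 + 20 - 20 - 25))*222 = (-4*(-3)*0)*222 = (12*0)*222 = 0*222 = 0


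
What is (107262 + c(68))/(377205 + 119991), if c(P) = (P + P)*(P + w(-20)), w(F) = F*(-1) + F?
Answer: 58255/248598 ≈ 0.23433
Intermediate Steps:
w(F) = 0 (w(F) = -F + F = 0)
c(P) = 2*P² (c(P) = (P + P)*(P + 0) = (2*P)*P = 2*P²)
(107262 + c(68))/(377205 + 119991) = (107262 + 2*68²)/(377205 + 119991) = (107262 + 2*4624)/497196 = (107262 + 9248)*(1/497196) = 116510*(1/497196) = 58255/248598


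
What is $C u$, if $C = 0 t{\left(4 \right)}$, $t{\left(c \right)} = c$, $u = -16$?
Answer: $0$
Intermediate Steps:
$C = 0$ ($C = 0 \cdot 4 = 0$)
$C u = 0 \left(-16\right) = 0$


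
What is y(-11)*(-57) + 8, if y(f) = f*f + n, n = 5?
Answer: -7174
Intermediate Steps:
y(f) = 5 + f**2 (y(f) = f*f + 5 = f**2 + 5 = 5 + f**2)
y(-11)*(-57) + 8 = (5 + (-11)**2)*(-57) + 8 = (5 + 121)*(-57) + 8 = 126*(-57) + 8 = -7182 + 8 = -7174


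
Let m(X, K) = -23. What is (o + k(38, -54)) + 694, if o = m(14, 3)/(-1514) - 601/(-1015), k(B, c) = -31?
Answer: 1019771989/1536710 ≈ 663.61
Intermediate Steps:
o = 933259/1536710 (o = -23/(-1514) - 601/(-1015) = -23*(-1/1514) - 601*(-1/1015) = 23/1514 + 601/1015 = 933259/1536710 ≈ 0.60731)
(o + k(38, -54)) + 694 = (933259/1536710 - 31) + 694 = -46704751/1536710 + 694 = 1019771989/1536710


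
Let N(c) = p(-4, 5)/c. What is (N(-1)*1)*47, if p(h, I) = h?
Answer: 188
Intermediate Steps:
N(c) = -4/c
(N(-1)*1)*47 = (-4/(-1)*1)*47 = (-4*(-1)*1)*47 = (4*1)*47 = 4*47 = 188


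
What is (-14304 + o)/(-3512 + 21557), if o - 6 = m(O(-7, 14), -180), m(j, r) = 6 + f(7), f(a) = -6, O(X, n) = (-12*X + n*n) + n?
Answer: -4766/6015 ≈ -0.79235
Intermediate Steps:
O(X, n) = n + n² - 12*X (O(X, n) = (-12*X + n²) + n = (n² - 12*X) + n = n + n² - 12*X)
m(j, r) = 0 (m(j, r) = 6 - 6 = 0)
o = 6 (o = 6 + 0 = 6)
(-14304 + o)/(-3512 + 21557) = (-14304 + 6)/(-3512 + 21557) = -14298/18045 = -14298*1/18045 = -4766/6015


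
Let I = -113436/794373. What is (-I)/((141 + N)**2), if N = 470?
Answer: 37812/98852040911 ≈ 3.8251e-7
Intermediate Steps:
I = -37812/264791 (I = -113436*1/794373 = -37812/264791 ≈ -0.14280)
(-I)/((141 + N)**2) = (-1*(-37812/264791))/((141 + 470)**2) = 37812/(264791*(611**2)) = (37812/264791)/373321 = (37812/264791)*(1/373321) = 37812/98852040911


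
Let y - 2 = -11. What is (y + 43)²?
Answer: 1156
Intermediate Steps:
y = -9 (y = 2 - 11 = -9)
(y + 43)² = (-9 + 43)² = 34² = 1156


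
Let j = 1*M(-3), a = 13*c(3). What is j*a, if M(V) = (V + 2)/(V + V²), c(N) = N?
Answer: -13/2 ≈ -6.5000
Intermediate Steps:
a = 39 (a = 13*3 = 39)
M(V) = (2 + V)/(V + V²)
j = -⅙ (j = 1*((2 - 3)/((-3)*(1 - 3))) = 1*(-⅓*(-1)/(-2)) = 1*(-⅓*(-½)*(-1)) = 1*(-⅙) = -⅙ ≈ -0.16667)
j*a = -⅙*39 = -13/2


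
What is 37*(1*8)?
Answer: 296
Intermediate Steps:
37*(1*8) = 37*8 = 296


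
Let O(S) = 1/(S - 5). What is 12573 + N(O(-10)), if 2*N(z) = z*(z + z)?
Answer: 2828926/225 ≈ 12573.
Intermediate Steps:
O(S) = 1/(-5 + S)
N(z) = z² (N(z) = (z*(z + z))/2 = (z*(2*z))/2 = (2*z²)/2 = z²)
12573 + N(O(-10)) = 12573 + (1/(-5 - 10))² = 12573 + (1/(-15))² = 12573 + (-1/15)² = 12573 + 1/225 = 2828926/225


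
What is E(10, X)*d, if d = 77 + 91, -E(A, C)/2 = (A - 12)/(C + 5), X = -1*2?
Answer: 224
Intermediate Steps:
X = -2
E(A, C) = -2*(-12 + A)/(5 + C) (E(A, C) = -2*(A - 12)/(C + 5) = -2*(-12 + A)/(5 + C))
d = 168
E(10, X)*d = (2*(12 - 1*10)/(5 - 2))*168 = (2*(12 - 10)/3)*168 = (2*(⅓)*2)*168 = (4/3)*168 = 224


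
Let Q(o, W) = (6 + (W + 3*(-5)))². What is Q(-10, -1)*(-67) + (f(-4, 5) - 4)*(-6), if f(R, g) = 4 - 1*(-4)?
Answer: -6724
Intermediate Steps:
Q(o, W) = (-9 + W)² (Q(o, W) = (6 + (W - 15))² = (6 + (-15 + W))² = (-9 + W)²)
f(R, g) = 8 (f(R, g) = 4 + 4 = 8)
Q(-10, -1)*(-67) + (f(-4, 5) - 4)*(-6) = (-9 - 1)²*(-67) + (8 - 4)*(-6) = (-10)²*(-67) + 4*(-6) = 100*(-67) - 24 = -6700 - 24 = -6724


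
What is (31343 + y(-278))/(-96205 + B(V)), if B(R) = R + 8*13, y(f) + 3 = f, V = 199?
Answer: -15531/47951 ≈ -0.32389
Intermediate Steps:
y(f) = -3 + f
B(R) = 104 + R (B(R) = R + 104 = 104 + R)
(31343 + y(-278))/(-96205 + B(V)) = (31343 + (-3 - 278))/(-96205 + (104 + 199)) = (31343 - 281)/(-96205 + 303) = 31062/(-95902) = 31062*(-1/95902) = -15531/47951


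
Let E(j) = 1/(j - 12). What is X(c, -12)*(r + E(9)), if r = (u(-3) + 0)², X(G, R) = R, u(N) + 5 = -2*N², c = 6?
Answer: -6344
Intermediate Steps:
u(N) = -5 - 2*N²
r = 529 (r = ((-5 - 2*(-3)²) + 0)² = ((-5 - 2*9) + 0)² = ((-5 - 18) + 0)² = (-23 + 0)² = (-23)² = 529)
E(j) = 1/(-12 + j)
X(c, -12)*(r + E(9)) = -12*(529 + 1/(-12 + 9)) = -12*(529 + 1/(-3)) = -12*(529 - ⅓) = -12*1586/3 = -6344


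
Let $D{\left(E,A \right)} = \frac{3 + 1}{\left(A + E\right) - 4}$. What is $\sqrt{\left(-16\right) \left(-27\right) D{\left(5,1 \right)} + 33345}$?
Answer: $3 \sqrt{3801} \approx 184.96$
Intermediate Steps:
$D{\left(E,A \right)} = \frac{4}{-4 + A + E}$
$\sqrt{\left(-16\right) \left(-27\right) D{\left(5,1 \right)} + 33345} = \sqrt{\left(-16\right) \left(-27\right) \frac{4}{-4 + 1 + 5} + 33345} = \sqrt{432 \cdot \frac{4}{2} + 33345} = \sqrt{432 \cdot 4 \cdot \frac{1}{2} + 33345} = \sqrt{432 \cdot 2 + 33345} = \sqrt{864 + 33345} = \sqrt{34209} = 3 \sqrt{3801}$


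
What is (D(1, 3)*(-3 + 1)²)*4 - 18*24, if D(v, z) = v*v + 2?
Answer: -384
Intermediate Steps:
D(v, z) = 2 + v² (D(v, z) = v² + 2 = 2 + v²)
(D(1, 3)*(-3 + 1)²)*4 - 18*24 = ((2 + 1²)*(-3 + 1)²)*4 - 18*24 = ((2 + 1)*(-2)²)*4 - 432 = (3*4)*4 - 432 = 12*4 - 432 = 48 - 432 = -384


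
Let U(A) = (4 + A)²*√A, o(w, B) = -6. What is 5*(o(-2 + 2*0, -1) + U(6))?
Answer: -30 + 500*√6 ≈ 1194.7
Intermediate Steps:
U(A) = √A*(4 + A)²
5*(o(-2 + 2*0, -1) + U(6)) = 5*(-6 + √6*(4 + 6)²) = 5*(-6 + √6*10²) = 5*(-6 + √6*100) = 5*(-6 + 100*√6) = -30 + 500*√6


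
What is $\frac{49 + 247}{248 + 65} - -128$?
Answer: $\frac{40360}{313} \approx 128.95$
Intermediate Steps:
$\frac{49 + 247}{248 + 65} - -128 = \frac{296}{313} + 128 = \frac{40360}{313}$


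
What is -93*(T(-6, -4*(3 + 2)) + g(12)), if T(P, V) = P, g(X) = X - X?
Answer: 558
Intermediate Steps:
g(X) = 0
-93*(T(-6, -4*(3 + 2)) + g(12)) = -93*(-6 + 0) = -93*(-6) = 558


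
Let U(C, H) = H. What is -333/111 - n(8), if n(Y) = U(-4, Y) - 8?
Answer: -3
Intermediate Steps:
n(Y) = -8 + Y (n(Y) = Y - 8 = -8 + Y)
-333/111 - n(8) = -333/111 - (-8 + 8) = -333*1/111 - 1*0 = -3 + 0 = -3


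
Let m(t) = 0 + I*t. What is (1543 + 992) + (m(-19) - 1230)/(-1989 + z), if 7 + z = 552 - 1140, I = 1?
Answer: 6551689/2584 ≈ 2535.5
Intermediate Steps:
m(t) = t (m(t) = 0 + 1*t = 0 + t = t)
z = -595 (z = -7 + (552 - 1140) = -7 - 588 = -595)
(1543 + 992) + (m(-19) - 1230)/(-1989 + z) = (1543 + 992) + (-19 - 1230)/(-1989 - 595) = 2535 - 1249/(-2584) = 2535 - 1249*(-1/2584) = 2535 + 1249/2584 = 6551689/2584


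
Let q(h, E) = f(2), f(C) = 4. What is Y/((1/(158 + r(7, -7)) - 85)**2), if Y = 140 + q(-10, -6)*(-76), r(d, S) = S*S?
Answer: -1756809/77387209 ≈ -0.022702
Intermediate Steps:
r(d, S) = S**2
q(h, E) = 4
Y = -164 (Y = 140 + 4*(-76) = 140 - 304 = -164)
Y/((1/(158 + r(7, -7)) - 85)**2) = -164/(1/(158 + (-7)**2) - 85)**2 = -164/(1/(158 + 49) - 85)**2 = -164/(1/207 - 85)**2 = -164/((-17594/207)**2) = -164/309548836/42849 = -164*42849/309548836 = -1756809/77387209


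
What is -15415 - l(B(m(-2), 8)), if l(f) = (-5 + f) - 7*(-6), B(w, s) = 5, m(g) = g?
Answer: -15457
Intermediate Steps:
l(f) = 37 + f (l(f) = (-5 + f) + 42 = 37 + f)
-15415 - l(B(m(-2), 8)) = -15415 - (37 + 5) = -15415 - 1*42 = -15415 - 42 = -15457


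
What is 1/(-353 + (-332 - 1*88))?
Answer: -1/773 ≈ -0.0012937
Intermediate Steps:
1/(-353 + (-332 - 1*88)) = 1/(-353 + (-332 - 88)) = 1/(-353 - 420) = 1/(-773) = -1/773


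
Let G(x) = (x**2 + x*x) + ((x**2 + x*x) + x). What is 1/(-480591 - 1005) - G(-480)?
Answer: -443607707521/481596 ≈ -9.2112e+5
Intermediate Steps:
G(x) = x + 4*x**2 (G(x) = (x**2 + x**2) + ((x**2 + x**2) + x) = 2*x**2 + (2*x**2 + x) = 2*x**2 + (x + 2*x**2) = x + 4*x**2)
1/(-480591 - 1005) - G(-480) = 1/(-480591 - 1005) - (-480)*(1 + 4*(-480)) = 1/(-481596) - (-480)*(1 - 1920) = -1/481596 - (-480)*(-1919) = -1/481596 - 1*921120 = -1/481596 - 921120 = -443607707521/481596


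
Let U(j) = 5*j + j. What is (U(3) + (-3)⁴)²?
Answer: 9801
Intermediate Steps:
U(j) = 6*j
(U(3) + (-3)⁴)² = (6*3 + (-3)⁴)² = (18 + 81)² = 99² = 9801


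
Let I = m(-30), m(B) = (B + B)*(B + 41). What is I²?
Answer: 435600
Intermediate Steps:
m(B) = 2*B*(41 + B) (m(B) = (2*B)*(41 + B) = 2*B*(41 + B))
I = -660 (I = 2*(-30)*(41 - 30) = 2*(-30)*11 = -660)
I² = (-660)² = 435600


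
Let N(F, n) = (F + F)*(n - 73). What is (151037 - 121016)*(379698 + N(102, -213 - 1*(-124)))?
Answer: 10406779650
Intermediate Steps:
N(F, n) = 2*F*(-73 + n) (N(F, n) = (2*F)*(-73 + n) = 2*F*(-73 + n))
(151037 - 121016)*(379698 + N(102, -213 - 1*(-124))) = (151037 - 121016)*(379698 + 2*102*(-73 + (-213 - 1*(-124)))) = 30021*(379698 + 2*102*(-73 + (-213 + 124))) = 30021*(379698 + 2*102*(-73 - 89)) = 30021*(379698 + 2*102*(-162)) = 30021*(379698 - 33048) = 30021*346650 = 10406779650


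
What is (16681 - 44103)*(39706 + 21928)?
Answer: -1690127548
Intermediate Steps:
(16681 - 44103)*(39706 + 21928) = -27422*61634 = -1690127548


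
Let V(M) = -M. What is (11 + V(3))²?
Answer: 64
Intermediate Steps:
(11 + V(3))² = (11 - 1*3)² = (11 - 3)² = 8² = 64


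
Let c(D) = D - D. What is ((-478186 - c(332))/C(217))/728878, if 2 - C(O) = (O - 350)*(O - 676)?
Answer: 239093/22247178755 ≈ 1.0747e-5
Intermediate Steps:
c(D) = 0
C(O) = 2 - (-676 + O)*(-350 + O) (C(O) = 2 - (O - 350)*(O - 676) = 2 - (-350 + O)*(-676 + O) = 2 - (-676 + O)*(-350 + O))
((-478186 - c(332))/C(217))/728878 = ((-478186 - 1*0)/(-236598 - 1*217**2 + 1026*217))/728878 = ((-478186 + 0)/(-236598 - 1*47089 + 222642))*(1/728878) = -478186/(-236598 - 47089 + 222642)*(1/728878) = -478186/(-61045)*(1/728878) = -478186*(-1/61045)*(1/728878) = (478186/61045)*(1/728878) = 239093/22247178755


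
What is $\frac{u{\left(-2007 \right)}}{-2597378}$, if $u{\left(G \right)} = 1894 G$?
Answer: $\frac{1900629}{1298689} \approx 1.4635$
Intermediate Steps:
$\frac{u{\left(-2007 \right)}}{-2597378} = \frac{1894 \left(-2007\right)}{-2597378} = \left(-3801258\right) \left(- \frac{1}{2597378}\right) = \frac{1900629}{1298689}$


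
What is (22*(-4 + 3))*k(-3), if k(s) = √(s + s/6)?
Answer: -11*I*√14 ≈ -41.158*I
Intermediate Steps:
k(s) = √42*√s/6 (k(s) = √(s + s*(⅙)) = √(s + s/6) = √(7*s/6) = √42*√s/6)
(22*(-4 + 3))*k(-3) = (22*(-4 + 3))*(√42*√(-3)/6) = (22*(-1))*(√42*(I*√3)/6) = -11*I*√14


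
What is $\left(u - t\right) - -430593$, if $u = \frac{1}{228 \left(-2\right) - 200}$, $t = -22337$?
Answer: $\frac{297122079}{656} \approx 4.5293 \cdot 10^{5}$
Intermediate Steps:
$u = - \frac{1}{656}$ ($u = \frac{1}{-456 - 200} = \frac{1}{-656} = - \frac{1}{656} \approx -0.0015244$)
$\left(u - t\right) - -430593 = \left(- \frac{1}{656} - -22337\right) - -430593 = \left(- \frac{1}{656} + 22337\right) + 430593 = \frac{14653071}{656} + 430593 = \frac{297122079}{656}$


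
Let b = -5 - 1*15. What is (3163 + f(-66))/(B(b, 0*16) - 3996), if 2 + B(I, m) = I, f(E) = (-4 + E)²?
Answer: -8063/4018 ≈ -2.0067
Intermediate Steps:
b = -20 (b = -5 - 15 = -20)
B(I, m) = -2 + I
(3163 + f(-66))/(B(b, 0*16) - 3996) = (3163 + (-4 - 66)²)/((-2 - 20) - 3996) = (3163 + (-70)²)/(-22 - 3996) = (3163 + 4900)/(-4018) = 8063*(-1/4018) = -8063/4018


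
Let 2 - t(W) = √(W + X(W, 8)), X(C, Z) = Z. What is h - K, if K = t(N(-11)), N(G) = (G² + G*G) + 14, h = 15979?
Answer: 15977 + 2*√66 ≈ 15993.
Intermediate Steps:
N(G) = 14 + 2*G² (N(G) = (G² + G²) + 14 = 2*G² + 14 = 14 + 2*G²)
t(W) = 2 - √(8 + W) (t(W) = 2 - √(W + 8) = 2 - √(8 + W))
K = 2 - 2*√66 (K = 2 - √(8 + (14 + 2*(-11)²)) = 2 - √(8 + (14 + 2*121)) = 2 - √(8 + (14 + 242)) = 2 - √(8 + 256) = 2 - √264 = 2 - 2*√66 ≈ -14.248)
h - K = 15979 - (2 - 2*√66) = 15979 + (-2 + 2*√66) = 15977 + 2*√66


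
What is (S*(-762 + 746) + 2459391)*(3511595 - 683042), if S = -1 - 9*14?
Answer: 6962265410919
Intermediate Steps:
S = -127 (S = -1 - 126 = -127)
(S*(-762 + 746) + 2459391)*(3511595 - 683042) = (-127*(-762 + 746) + 2459391)*(3511595 - 683042) = (-127*(-16) + 2459391)*2828553 = (2032 + 2459391)*2828553 = 2461423*2828553 = 6962265410919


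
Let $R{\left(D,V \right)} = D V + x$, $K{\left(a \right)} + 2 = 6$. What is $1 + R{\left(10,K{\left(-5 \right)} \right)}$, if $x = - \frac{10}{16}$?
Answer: $\frac{323}{8} \approx 40.375$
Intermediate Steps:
$K{\left(a \right)} = 4$ ($K{\left(a \right)} = -2 + 6 = 4$)
$x = - \frac{5}{8}$ ($x = \left(-10\right) \frac{1}{16} = - \frac{5}{8} \approx -0.625$)
$R{\left(D,V \right)} = - \frac{5}{8} + D V$ ($R{\left(D,V \right)} = D V - \frac{5}{8} = - \frac{5}{8} + D V$)
$1 + R{\left(10,K{\left(-5 \right)} \right)} = 1 + \left(- \frac{5}{8} + 10 \cdot 4\right) = 1 + \left(- \frac{5}{8} + 40\right) = 1 + \frac{315}{8} = \frac{323}{8}$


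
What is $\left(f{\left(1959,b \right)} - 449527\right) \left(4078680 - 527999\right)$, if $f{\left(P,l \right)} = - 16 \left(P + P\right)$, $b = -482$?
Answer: $-1818712068415$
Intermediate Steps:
$f{\left(P,l \right)} = - 32 P$ ($f{\left(P,l \right)} = - 16 \cdot 2 P = - 32 P$)
$\left(f{\left(1959,b \right)} - 449527\right) \left(4078680 - 527999\right) = \left(\left(-32\right) 1959 - 449527\right) \left(4078680 - 527999\right) = \left(-62688 - 449527\right) 3550681 = \left(-512215\right) 3550681 = -1818712068415$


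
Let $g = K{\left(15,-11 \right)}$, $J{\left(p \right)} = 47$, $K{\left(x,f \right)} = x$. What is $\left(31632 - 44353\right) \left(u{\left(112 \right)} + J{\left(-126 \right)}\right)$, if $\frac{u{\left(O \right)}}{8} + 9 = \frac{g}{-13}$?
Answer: $\frac{5660845}{13} \approx 4.3545 \cdot 10^{5}$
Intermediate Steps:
$g = 15$
$u{\left(O \right)} = - \frac{1056}{13}$ ($u{\left(O \right)} = -72 + 8 \frac{15}{-13} = -72 + 8 \cdot 15 \left(- \frac{1}{13}\right) = -72 + 8 \left(- \frac{15}{13}\right) = -72 - \frac{120}{13} = - \frac{1056}{13}$)
$\left(31632 - 44353\right) \left(u{\left(112 \right)} + J{\left(-126 \right)}\right) = \left(31632 - 44353\right) \left(- \frac{1056}{13} + 47\right) = \left(-12721\right) \left(- \frac{445}{13}\right) = \frac{5660845}{13}$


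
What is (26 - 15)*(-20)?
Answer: -220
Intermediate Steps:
(26 - 15)*(-20) = 11*(-20) = -220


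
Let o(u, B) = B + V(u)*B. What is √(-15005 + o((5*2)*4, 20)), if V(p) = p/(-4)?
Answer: I*√15185 ≈ 123.23*I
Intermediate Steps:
V(p) = -p/4 (V(p) = p*(-¼) = -p/4)
o(u, B) = B - B*u/4 (o(u, B) = B + (-u/4)*B = B - B*u/4)
√(-15005 + o((5*2)*4, 20)) = √(-15005 + (¼)*20*(4 - 5*2*4)) = √(-15005 + (¼)*20*(4 - 10*4)) = √(-15005 + (¼)*20*(4 - 1*40)) = √(-15005 + (¼)*20*(4 - 40)) = √(-15005 + (¼)*20*(-36)) = √(-15005 - 180) = √(-15185) = I*√15185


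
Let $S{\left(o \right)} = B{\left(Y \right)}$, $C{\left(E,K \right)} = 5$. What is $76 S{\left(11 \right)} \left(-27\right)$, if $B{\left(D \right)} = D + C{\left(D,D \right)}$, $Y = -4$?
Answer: $-2052$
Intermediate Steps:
$B{\left(D \right)} = 5 + D$ ($B{\left(D \right)} = D + 5 = 5 + D$)
$S{\left(o \right)} = 1$ ($S{\left(o \right)} = 5 - 4 = 1$)
$76 S{\left(11 \right)} \left(-27\right) = 76 \cdot 1 \left(-27\right) = 76 \left(-27\right) = -2052$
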